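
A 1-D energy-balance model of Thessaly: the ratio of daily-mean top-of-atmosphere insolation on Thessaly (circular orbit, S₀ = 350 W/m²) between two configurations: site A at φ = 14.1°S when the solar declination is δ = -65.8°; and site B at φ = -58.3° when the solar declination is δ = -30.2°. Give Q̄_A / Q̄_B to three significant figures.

Q̄_A / Q̄_B ≈ 0.600

— Configuration A (φ=-14.1°):
cos H₀ = −tan(-14.1°) tan(-65.800°) = -0.5589, H₀ = 2.1639 rad.
Bracket: H₀ sin φ sin δ + cos φ cos δ sin H₀ = 2.1639×-0.24362×-0.91212 + 0.96987×0.40992×0.82923 = 0.480842 + 0.329676 = 0.810518.
Q̄ = (S₀/π) × [bracket] = (350/π) × 0.810518 = 90.299 W/m².
— Configuration B (φ=-58.3°):
cos H₀ = −tan(-58.3°) tan(-30.200°) = -0.9424, H₀ = 2.8004 rad.
Bracket: H₀ sin φ sin δ + cos φ cos δ sin H₀ = 2.8004×-0.85081×-0.50302 + 0.52547×0.86427×0.33460 = 1.198500 + 0.151958 = 1.350458.
Q̄ = (S₀/π) × [bracket] = (350/π) × 1.350458 = 150.45 W/m².
Ratio Q̄_A / Q̄_B = 90.299 / 150.45 = 0.6002.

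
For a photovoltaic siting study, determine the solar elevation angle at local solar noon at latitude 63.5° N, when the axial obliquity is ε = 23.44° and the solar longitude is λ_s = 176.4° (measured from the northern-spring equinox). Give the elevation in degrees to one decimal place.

Solar declination: sin δ = sin ε · sin λ_s = sin 23.44° × sin 176.4° = 0.02498, so δ = +1.431°.
At local noon the hour angle is zero, so the zenith angle equals |φ − δ| = |+63.5° − (+1.431°)| = 62.069°.
Elevation = 90° − 62.069° = 27.9°.

27.9°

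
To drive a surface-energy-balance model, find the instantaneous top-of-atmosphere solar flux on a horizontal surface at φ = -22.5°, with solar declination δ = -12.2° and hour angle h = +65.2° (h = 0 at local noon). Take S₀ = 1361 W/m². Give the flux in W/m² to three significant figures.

cos θ_z = sin φ sin δ + cos φ cos δ cos h = 0.080870 + 0.378771 = 0.459641.
Flux = S₀ · cos θ_z = 1361 × 0.459641 = 625.6 W/m².

626 W/m²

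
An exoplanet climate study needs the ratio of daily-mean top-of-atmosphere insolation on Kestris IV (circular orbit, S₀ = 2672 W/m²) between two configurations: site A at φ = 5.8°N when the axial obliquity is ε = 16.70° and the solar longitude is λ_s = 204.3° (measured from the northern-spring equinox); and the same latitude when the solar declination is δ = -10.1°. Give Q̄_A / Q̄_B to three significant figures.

— Configuration A (φ=+5.8°):
Solar declination: sin δ = sin ε · sin λ_s = sin 16.70° × sin 204.3° = -0.11825, so δ = -6.791°.
cos H₀ = −tan(+5.8°) tan(-6.791°) = 0.0121, H₀ = 1.5587 rad.
Bracket: H₀ sin φ sin δ + cos φ cos δ sin H₀ = 1.5587×0.10106×-0.11825 + 0.99488×0.99298×0.99993 = -0.018627 + 0.987827 = 0.969200.
Q̄ = (S₀/π) × [bracket] = (2672/π) × 0.969200 = 824.33 W/m².
— Configuration B (φ=+5.8°):
cos H₀ = −tan(+5.8°) tan(-10.100°) = 0.0181, H₀ = 1.5527 rad.
Bracket: H₀ sin φ sin δ + cos φ cos δ sin H₀ = 1.5527×0.10106×-0.17537 + 0.99488×0.98450×0.99984 = -0.027518 + 0.979303 = 0.951785.
Q̄ = (S₀/π) × [bracket] = (2672/π) × 0.951785 = 809.52 W/m².
Ratio Q̄_A / Q̄_B = 824.33 / 809.52 = 1.018.

Q̄_A / Q̄_B ≈ 1.02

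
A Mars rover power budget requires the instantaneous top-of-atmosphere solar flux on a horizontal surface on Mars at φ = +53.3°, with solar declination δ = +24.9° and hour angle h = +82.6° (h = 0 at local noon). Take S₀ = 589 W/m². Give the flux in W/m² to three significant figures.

cos θ_z = sin φ sin δ + cos φ cos δ cos h = 0.337576 + 0.069817 = 0.407393.
Flux = S₀ · cos θ_z = 589 × 0.407393 = 240.0 W/m².

240 W/m²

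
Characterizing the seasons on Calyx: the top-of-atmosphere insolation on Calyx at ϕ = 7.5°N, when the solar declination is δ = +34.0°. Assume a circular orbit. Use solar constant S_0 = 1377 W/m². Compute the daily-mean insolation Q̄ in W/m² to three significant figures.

cos h₀ = −tan(+7.5°) tan(+34.000°) = -0.0888, h₀ = 1.6597 rad.
Bracket: h₀ sin ϕ sin δ + cos ϕ cos δ sin h₀ = 1.6597×0.13053×0.55919 + 0.99144×0.82904×0.99605 = 0.121143 + 0.818697 = 0.939840.
Q̄ = (S_0/π) × [bracket] = (1377/π) × 0.939840 = 411.9 W/m².

Q̄ ≈ 412 W/m²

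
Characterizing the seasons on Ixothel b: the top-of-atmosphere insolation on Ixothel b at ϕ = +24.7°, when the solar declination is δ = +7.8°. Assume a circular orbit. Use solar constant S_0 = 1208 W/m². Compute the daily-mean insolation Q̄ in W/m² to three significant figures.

Q̄ ≈ 381 W/m²

cos h₀ = −tan(+24.7°) tan(+7.800°) = -0.0630, h₀ = 1.6338 rad.
Bracket: h₀ sin ϕ sin δ + cos ϕ cos δ sin h₀ = 1.6338×0.41787×0.13572 + 0.90851×0.99075×0.99801 = 0.092658 + 0.898315 = 0.990973.
Q̄ = (S_0/π) × [bracket] = (1208/π) × 0.990973 = 381.0 W/m².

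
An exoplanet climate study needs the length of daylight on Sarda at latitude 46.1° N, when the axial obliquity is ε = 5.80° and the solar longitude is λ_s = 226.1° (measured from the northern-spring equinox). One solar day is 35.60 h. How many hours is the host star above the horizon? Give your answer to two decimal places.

Solar declination: sin δ = sin ε · sin λ_s = sin 5.80° × sin 226.1° = -0.07282, so δ = -4.176°.
cos H₀ = −tan φ · tan δ = −tan(+46.1°) × tan(-4.176°) = 0.0759, so H₀ = 1.4949 rad = 85.65°.
Daylight = 2H₀/(2π) × 35.60 h = (1.4949/π) × 35.60 = 16.94 h.

16.94 h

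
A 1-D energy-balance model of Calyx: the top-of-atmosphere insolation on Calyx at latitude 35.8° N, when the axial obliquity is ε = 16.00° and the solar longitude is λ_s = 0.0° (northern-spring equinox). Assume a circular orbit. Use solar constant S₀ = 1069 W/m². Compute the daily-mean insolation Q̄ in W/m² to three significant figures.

Q̄ ≈ 276 W/m²

Solar declination: sin δ = sin ε · sin λ_s = sin 16.00° × sin 0.0° = 0.00000, so δ = +0.000°.
cos H₀ = −tan(+35.8°) tan(+0.000°) = -0.0000, H₀ = 1.5708 rad.
Bracket: H₀ sin φ sin δ + cos φ cos δ sin H₀ = 1.5708×0.58496×0.00000 + 0.81106×1.00000×1.00000 = 0.000000 + 0.811060 = 0.811060.
Q̄ = (S₀/π) × [bracket] = (1069/π) × 0.811060 = 276.0 W/m².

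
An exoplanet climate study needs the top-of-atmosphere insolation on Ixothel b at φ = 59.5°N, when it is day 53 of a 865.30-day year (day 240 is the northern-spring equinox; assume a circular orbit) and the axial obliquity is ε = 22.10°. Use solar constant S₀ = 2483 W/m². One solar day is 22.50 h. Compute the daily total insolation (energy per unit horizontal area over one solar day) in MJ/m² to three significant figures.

Solar longitude: λ_s = 360° × (53 − 240)/865.30 = -77.800°, i.e. -77.800° + 360° = 282.200°.
sin δ = sin 22.10° × sin 282.200° = -0.36773, so δ = -21.576°.
cos H₀ = −tan(+59.5°) tan(-21.576°) = 0.6713, H₀ = 0.8348 rad.
Bracket: H₀ sin φ sin δ + cos φ cos δ sin H₀ = 0.8348×0.86163×-0.36773 + 0.50754×0.92993×0.74117 = -0.264504 + 0.349815 = 0.085311.
Q̄ = (S₀/π) × [bracket] = (2483/π) × 0.085311 = 67.427 W/m².
Daily total = Q̄ × 22.50 h × 3600 s/h = 67.427 × 22.50 × 3600 / 10⁶ = 5.462 MJ/m².

5.46 MJ/m²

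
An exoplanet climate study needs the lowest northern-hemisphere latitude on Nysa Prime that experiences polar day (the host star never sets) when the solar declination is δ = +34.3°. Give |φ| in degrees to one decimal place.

|φ| = 55.7°

Polar day requires cos H₀ = −tan φ tan δ ≤ −1, i.e. tan φ tan δ ≥ 1.
The boundary is |tan φ| · |tan δ| = 1, so |φ| = 90° − |δ| = 90° − 34.3° = 55.7° in the northern hemisphere.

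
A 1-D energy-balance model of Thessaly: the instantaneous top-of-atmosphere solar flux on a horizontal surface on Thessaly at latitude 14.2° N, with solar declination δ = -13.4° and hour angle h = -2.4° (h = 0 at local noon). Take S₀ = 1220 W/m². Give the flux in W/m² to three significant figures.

1.08e+03 W/m²

cos θ_z = sin φ sin δ + cos φ cos δ cos h = -0.056849 + 0.942226 = 0.885377.
Flux = S₀ · cos θ_z = 1220 × 0.885377 = 1080 W/m².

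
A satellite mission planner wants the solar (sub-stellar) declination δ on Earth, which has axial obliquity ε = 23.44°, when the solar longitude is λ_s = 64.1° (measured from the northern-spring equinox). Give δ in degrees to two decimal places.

sin δ = sin ε · sin λ_s = sin 23.44° × sin 64.1° = 0.357834.
δ = arcsin(0.357834) = +20.97°.

δ = +20.97°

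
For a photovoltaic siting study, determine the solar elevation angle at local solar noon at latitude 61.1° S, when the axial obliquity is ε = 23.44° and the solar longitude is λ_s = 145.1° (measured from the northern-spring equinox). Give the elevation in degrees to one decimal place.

15.7°

Solar declination: sin δ = sin ε · sin λ_s = sin 23.44° × sin 145.1° = 0.22759, so δ = +13.155°.
At local noon the hour angle is zero, so the zenith angle equals |φ − δ| = |-61.1° − (+13.155°)| = 74.255°.
Elevation = 90° − 74.255° = 15.7°.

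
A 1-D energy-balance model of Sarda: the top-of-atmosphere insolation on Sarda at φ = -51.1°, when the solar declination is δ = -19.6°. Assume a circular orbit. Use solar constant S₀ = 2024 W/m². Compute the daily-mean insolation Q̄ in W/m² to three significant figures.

cos H₀ = −tan(-51.1°) tan(-19.600°) = -0.4413, H₀ = 2.0278 rad.
Bracket: H₀ sin φ sin δ + cos φ cos δ sin H₀ = 2.0278×-0.77824×-0.33545 + 0.62796×0.94206×0.89736 = 0.529379 + 0.530857 = 1.060236.
Q̄ = (S₀/π) × [bracket] = (2024/π) × 1.060236 = 683.1 W/m².

Q̄ ≈ 683 W/m²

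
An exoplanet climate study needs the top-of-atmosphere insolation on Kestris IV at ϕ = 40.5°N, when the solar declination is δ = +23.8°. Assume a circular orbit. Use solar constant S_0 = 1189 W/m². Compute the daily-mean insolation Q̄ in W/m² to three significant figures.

Q̄ ≈ 438 W/m²

cos h₀ = −tan(+40.5°) tan(+23.800°) = -0.3767, h₀ = 1.9570 rad.
Bracket: h₀ sin ϕ sin δ + cos ϕ cos δ sin h₀ = 1.9570×0.64945×0.40355 + 0.76041×0.91496×0.92634 = 0.512901 + 0.644496 = 1.157397.
Q̄ = (S_0/π) × [bracket] = (1189/π) × 1.157397 = 438.0 W/m².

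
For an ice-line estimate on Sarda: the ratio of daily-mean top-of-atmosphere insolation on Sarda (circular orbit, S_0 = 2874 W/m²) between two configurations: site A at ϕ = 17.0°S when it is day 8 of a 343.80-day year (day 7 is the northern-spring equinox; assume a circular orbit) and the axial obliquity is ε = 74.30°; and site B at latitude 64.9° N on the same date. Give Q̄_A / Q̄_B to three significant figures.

— Configuration A (ϕ=-17.0°):
Solar longitude: L_s = 360° × (8 − 7)/343.80 = 1.047°.
sin δ = sin 74.30° × sin 1.047° = 0.01759, so δ = +1.008°.
cos h₀ = −tan(-17.0°) tan(+1.008°) = 0.0054, h₀ = 1.5654 rad.
Bracket: h₀ sin ϕ sin δ + cos ϕ cos δ sin h₀ = 1.5654×-0.29237×0.01759 + 0.95630×0.99985×0.99999 = -0.008051 + 0.956147 = 0.948096.
Q̄ = (S_0/π) × [bracket] = (2874/π) × 0.948096 = 867.34 W/m².
— Configuration B (ϕ=+64.9°):
cos h₀ = −tan(+64.9°) tan(+1.008°) = -0.0376, h₀ = 1.6084 rad.
Bracket: h₀ sin ϕ sin δ + cos ϕ cos δ sin h₀ = 1.6084×0.90557×0.01759 + 0.42420×0.99985×0.99929 = 0.025620 + 0.423835 = 0.449455.
Q̄ = (S_0/π) × [bracket] = (2874/π) × 0.449455 = 411.17 W/m².
Ratio Q̄_A / Q̄_B = 867.34 / 411.17 = 2.109.

Q̄_A / Q̄_B ≈ 2.11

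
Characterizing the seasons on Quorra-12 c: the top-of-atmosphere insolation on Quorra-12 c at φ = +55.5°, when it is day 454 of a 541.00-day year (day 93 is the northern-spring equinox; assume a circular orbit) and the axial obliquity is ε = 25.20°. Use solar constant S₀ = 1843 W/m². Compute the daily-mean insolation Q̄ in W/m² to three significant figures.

Solar longitude: λ_s = 360° × (454 − 93)/541.00 = 240.222°.
sin δ = sin 25.20° × sin 240.222° = -0.36956, so δ = -21.688°.
cos H₀ = −tan(+55.5°) tan(-21.688°) = 0.5787, H₀ = 0.9537 rad.
Bracket: H₀ sin φ sin δ + cos φ cos δ sin H₀ = 0.9537×0.82413×-0.36956 + 0.56641×0.92921×0.81556 = -0.290464 + 0.429241 = 0.138777.
Q̄ = (S₀/π) × [bracket] = (1843/π) × 0.138777 = 81.41 W/m².

Q̄ ≈ 81.4 W/m²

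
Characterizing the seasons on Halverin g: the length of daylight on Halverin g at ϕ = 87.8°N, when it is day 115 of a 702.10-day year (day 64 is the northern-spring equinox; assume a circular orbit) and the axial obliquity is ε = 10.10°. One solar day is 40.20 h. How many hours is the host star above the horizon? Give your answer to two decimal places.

40.20 h

Solar longitude: L_s = 360° × (115 − 64)/702.10 = 26.150°.
sin δ = sin 10.10° × sin 26.150° = 0.07729, so δ = +4.433°.
Sunrise equation: cos h₀ = −tan ϕ · tan δ = -2.0179 ≤ −1, so the host star never sets (polar day) and h₀ = π.
Daylight = 2h₀/(2π) × 40.20 h = (3.1416/π) × 40.20 = 40.20 h.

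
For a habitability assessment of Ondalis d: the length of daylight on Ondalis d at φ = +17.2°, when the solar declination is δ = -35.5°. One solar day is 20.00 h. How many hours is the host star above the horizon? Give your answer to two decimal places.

8.58 h

cos H₀ = −tan φ · tan δ = −tan(+17.2°) × tan(-35.500°) = 0.2208, so H₀ = 1.3482 rad = 77.24°.
Daylight = 2H₀/(2π) × 20.00 h = (1.3482/π) × 20.00 = 8.58 h.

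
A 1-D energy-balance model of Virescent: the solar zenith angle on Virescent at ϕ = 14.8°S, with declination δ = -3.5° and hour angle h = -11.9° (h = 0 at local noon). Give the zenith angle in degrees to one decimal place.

cos θ_z = sin ϕ sin δ + cos ϕ cos δ cos h = 0.015595 + 0.944281 = 0.959876.
θ_z = arccos(0.959876) = 16.3°.

θ_z = 16.3°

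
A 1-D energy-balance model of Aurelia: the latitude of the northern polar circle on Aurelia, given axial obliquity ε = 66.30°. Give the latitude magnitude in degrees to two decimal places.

The polar circle is the lowest latitude that experiences at least one full rotation of continuous daylight at the northern-summer solstice; it lies at |ϕ| = 90° − ε = 90° − 66.30° = 23.70°.

23.70°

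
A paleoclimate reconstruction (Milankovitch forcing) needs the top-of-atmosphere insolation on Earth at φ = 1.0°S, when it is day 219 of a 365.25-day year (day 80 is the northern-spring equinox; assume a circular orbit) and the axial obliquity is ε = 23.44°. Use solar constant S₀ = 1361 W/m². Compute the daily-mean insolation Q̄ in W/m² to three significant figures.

Q̄ ≈ 414 W/m²

Solar longitude: λ_s = 360° × (219 − 80)/365.25 = 137.002°.
sin δ = sin 23.44° × sin 137.002° = 0.27128, so δ = +15.740°.
cos H₀ = −tan(-1.0°) tan(+15.740°) = 0.0049, H₀ = 1.5659 rad.
Bracket: H₀ sin φ sin δ + cos φ cos δ sin H₀ = 1.5659×-0.01745×0.27128 + 0.99985×0.96250×0.99999 = -0.007413 + 0.962346 = 0.954933.
Q̄ = (S₀/π) × [bracket] = (1361/π) × 0.954933 = 413.7 W/m².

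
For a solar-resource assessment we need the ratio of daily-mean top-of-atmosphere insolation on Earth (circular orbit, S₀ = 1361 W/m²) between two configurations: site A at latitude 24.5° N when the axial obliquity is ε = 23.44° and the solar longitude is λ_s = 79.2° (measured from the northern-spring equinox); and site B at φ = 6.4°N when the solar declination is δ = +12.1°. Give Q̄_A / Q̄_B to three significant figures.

— Configuration A (φ=+24.5°):
Solar declination: sin δ = sin ε · sin λ_s = sin 23.44° × sin 79.2° = 0.39074, so δ = +23.001°.
cos H₀ = −tan(+24.5°) tan(+23.001°) = -0.1935, H₀ = 1.7655 rad.
Bracket: H₀ sin φ sin δ + cos φ cos δ sin H₀ = 1.7655×0.41469×0.39074 + 0.90996×0.92050×0.98111 = 0.286075 + 0.821796 = 1.107871.
Q̄ = (S₀/π) × [bracket] = (1361/π) × 1.107871 = 479.95 W/m².
— Configuration B (φ=+6.4°):
cos H₀ = −tan(+6.4°) tan(+12.100°) = -0.0240, H₀ = 1.5948 rad.
Bracket: H₀ sin φ sin δ + cos φ cos δ sin H₀ = 1.5948×0.11147×0.20962 + 0.99377×0.97778×0.99971 = 0.037265 + 0.971407 = 1.008672.
Q̄ = (S₀/π) × [bracket] = (1361/π) × 1.008672 = 436.98 W/m².
Ratio Q̄_A / Q̄_B = 479.95 / 436.98 = 1.098.

Q̄_A / Q̄_B ≈ 1.10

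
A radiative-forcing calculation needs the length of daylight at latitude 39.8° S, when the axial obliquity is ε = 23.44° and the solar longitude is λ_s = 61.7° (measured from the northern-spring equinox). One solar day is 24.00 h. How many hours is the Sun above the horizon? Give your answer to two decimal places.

9.58 h

Solar declination: sin δ = sin ε · sin λ_s = sin 23.44° × sin 61.7° = 0.35024, so δ = +20.502°.
cos H₀ = −tan φ · tan δ = −tan(-39.8°) × tan(+20.502°) = 0.3115, so H₀ = 1.2540 rad = 71.85°.
Daylight = 2H₀/(2π) × 24.00 h = (1.2540/π) × 24.00 = 9.58 h.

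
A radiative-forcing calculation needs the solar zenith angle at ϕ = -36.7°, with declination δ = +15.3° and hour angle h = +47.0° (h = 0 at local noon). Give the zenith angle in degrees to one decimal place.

θ_z = 68.3°

cos θ_z = sin ϕ sin δ + cos ϕ cos δ cos h = -0.157697 + 0.527429 = 0.369732.
θ_z = arccos(0.369732) = 68.3°.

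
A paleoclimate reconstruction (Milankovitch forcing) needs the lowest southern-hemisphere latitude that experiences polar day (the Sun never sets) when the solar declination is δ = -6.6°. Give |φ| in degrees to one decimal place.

Polar day requires cos H₀ = −tan φ tan δ ≤ −1, i.e. tan φ tan δ ≥ 1.
The boundary is |tan φ| · |tan δ| = 1, so |φ| = 90° − |δ| = 90° − 6.6° = 83.4° in the southern hemisphere.

|φ| = 83.4°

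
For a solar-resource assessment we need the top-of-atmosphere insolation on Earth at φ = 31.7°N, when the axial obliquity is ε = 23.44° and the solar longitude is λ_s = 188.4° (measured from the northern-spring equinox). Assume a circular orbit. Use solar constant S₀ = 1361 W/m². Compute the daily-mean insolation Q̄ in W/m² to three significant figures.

Solar declination: sin δ = sin ε · sin λ_s = sin 23.44° × sin 188.4° = -0.05811, so δ = -3.331°.
cos H₀ = −tan(+31.7°) tan(-3.331°) = 0.0360, H₀ = 1.5348 rad.
Bracket: H₀ sin φ sin δ + cos φ cos δ sin H₀ = 1.5348×0.52547×-0.05811 + 0.85081×0.99831×0.99935 = -0.046865 + 0.848820 = 0.801955.
Q̄ = (S₀/π) × [bracket] = (1361/π) × 0.801955 = 347.4 W/m².

Q̄ ≈ 347 W/m²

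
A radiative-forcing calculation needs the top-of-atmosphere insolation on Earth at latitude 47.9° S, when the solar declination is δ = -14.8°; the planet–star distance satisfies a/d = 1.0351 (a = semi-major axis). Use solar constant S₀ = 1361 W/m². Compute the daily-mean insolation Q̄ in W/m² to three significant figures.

Q̄ ≈ 452 W/m²

cos H₀ = −tan(-47.9°) tan(-14.800°) = -0.2924, H₀ = 1.8675 rad.
Bracket: H₀ sin φ sin δ + cos φ cos δ sin H₀ = 1.8675×-0.74198×-0.25545 + 0.67043×0.96682×0.95629 = 0.353964 + 0.619853 = 0.973817.
Inverse-square distance factor (a/d)² = 1.0351² = 1.071432.
Q̄ = (S₀/π) × 1.071432 × [bracket] = (1361/π) × 1.071432 × 0.973817 = 452.0 W/m².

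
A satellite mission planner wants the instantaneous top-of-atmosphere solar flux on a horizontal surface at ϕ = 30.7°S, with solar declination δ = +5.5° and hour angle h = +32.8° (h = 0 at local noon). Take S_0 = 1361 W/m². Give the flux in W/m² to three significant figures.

913 W/m²

cos θ_z = sin ϕ sin δ + cos ϕ cos δ cos h = -0.048933 + 0.719436 = 0.670503.
Flux = S_0 · cos θ_z = 1361 × 0.670503 = 912.6 W/m².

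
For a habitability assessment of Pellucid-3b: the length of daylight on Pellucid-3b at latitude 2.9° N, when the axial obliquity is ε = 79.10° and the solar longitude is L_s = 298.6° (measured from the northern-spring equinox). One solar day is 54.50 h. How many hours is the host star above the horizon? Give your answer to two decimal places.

25.75 h

Solar declination: sin δ = sin ε · sin L_s = sin 79.10° × sin 298.6° = -0.86214, so δ = -59.558°.
cos h₀ = −tan ϕ · tan δ = −tan(+2.9°) × tan(-59.558°) = 0.0862, so h₀ = 1.4845 rad = 85.05°.
Daylight = 2h₀/(2π) × 54.50 h = (1.4845/π) × 54.50 = 25.75 h.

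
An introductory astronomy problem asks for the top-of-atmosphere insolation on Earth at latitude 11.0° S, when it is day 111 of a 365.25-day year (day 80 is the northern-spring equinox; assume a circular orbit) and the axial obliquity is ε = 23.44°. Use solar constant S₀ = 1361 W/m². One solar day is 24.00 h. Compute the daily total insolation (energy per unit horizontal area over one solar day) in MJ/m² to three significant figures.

33.7 MJ/m²

Solar longitude: λ_s = 360° × (111 − 80)/365.25 = 30.554°.
sin δ = sin 23.44° × sin 30.554° = 0.20222, so δ = +11.667°.
cos H₀ = −tan(-11.0°) tan(+11.667°) = 0.0401, H₀ = 1.5306 rad.
Bracket: H₀ sin φ sin δ + cos φ cos δ sin H₀ = 1.5306×-0.19081×0.20222 + 0.98163×0.97934×0.99919 = -0.059059 + 0.960571 = 0.901512.
Q̄ = (S₀/π) × [bracket] = (1361/π) × 0.901512 = 390.55 W/m².
Daily total = Q̄ × 24.00 h × 3600 s/h = 390.55 × 24.00 × 3600 / 10⁶ = 33.74 MJ/m².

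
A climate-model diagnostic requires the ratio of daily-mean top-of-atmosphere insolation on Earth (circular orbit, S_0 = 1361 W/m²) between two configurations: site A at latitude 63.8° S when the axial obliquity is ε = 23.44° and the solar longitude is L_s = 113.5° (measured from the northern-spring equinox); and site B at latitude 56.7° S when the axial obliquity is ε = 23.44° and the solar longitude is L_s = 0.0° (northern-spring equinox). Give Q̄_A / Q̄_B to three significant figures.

Q̄_A / Q̄_B ≈ 0.0656

— Configuration A (ϕ=-63.8°):
Solar declination: sin δ = sin ε · sin L_s = sin 23.44° × sin 113.5° = 0.36480, so δ = +21.395°.
cos h₀ = −tan(-63.8°) tan(+21.395°) = 0.7962, h₀ = 0.6498 rad.
Bracket: h₀ sin ϕ sin δ + cos ϕ cos δ sin h₀ = 0.6498×-0.89726×0.36480 + 0.44151×0.93109×0.60499 = -0.212693 + 0.248703 = 0.036010.
Q̄ = (S_0/π) × [bracket] = (1361/π) × 0.036010 = 15.600 W/m².
— Configuration B (ϕ=-56.7°):
Solar declination: sin δ = sin ε · sin L_s = sin 23.44° × sin 0.0° = 0.00000, so δ = +0.000°.
cos h₀ = −tan(-56.7°) tan(+0.000°) = 0.0000, h₀ = 1.5708 rad.
Bracket: h₀ sin ϕ sin δ + cos ϕ cos δ sin h₀ = 1.5708×-0.83581×0.00000 + 0.54902×1.00000×1.00000 = -0.000000 + 0.549020 = 0.549020.
Q̄ = (S_0/π) × [bracket] = (1361/π) × 0.549020 = 237.85 W/m².
Ratio Q̄_A / Q̄_B = 15.600 / 237.85 = 0.06559.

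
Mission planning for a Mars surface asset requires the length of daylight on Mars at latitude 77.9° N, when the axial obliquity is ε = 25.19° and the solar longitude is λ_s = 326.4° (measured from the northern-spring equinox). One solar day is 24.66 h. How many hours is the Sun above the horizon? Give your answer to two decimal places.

0.00 h

Solar declination: sin δ = sin ε · sin λ_s = sin 25.19° × sin 326.4° = -0.23554, so δ = -13.623°.
cos H₀ = −tan φ · tan δ = 1.1305 ≥ 1, so the Sun never rises (polar night) and H₀ = 0.
Daylight = 2H₀/(2π) × 24.66 h = (0.0000/π) × 24.66 = 0.00 h.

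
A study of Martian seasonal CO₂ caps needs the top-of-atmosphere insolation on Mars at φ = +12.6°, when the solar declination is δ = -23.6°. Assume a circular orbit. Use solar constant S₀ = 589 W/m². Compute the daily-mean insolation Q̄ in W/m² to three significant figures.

cos H₀ = −tan(+12.6°) tan(-23.600°) = 0.0977, H₀ = 1.4730 rad.
Bracket: H₀ sin φ sin δ + cos φ cos δ sin H₀ = 1.4730×0.21814×-0.40035 + 0.97592×0.91636×0.99522 = -0.128641 + 0.890019 = 0.761378.
Q̄ = (S₀/π) × [bracket] = (589/π) × 0.761378 = 142.7 W/m².

Q̄ ≈ 143 W/m²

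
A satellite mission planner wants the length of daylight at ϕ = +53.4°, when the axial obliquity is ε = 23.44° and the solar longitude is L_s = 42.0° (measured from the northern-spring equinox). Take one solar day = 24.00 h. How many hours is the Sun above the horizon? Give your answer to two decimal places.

Solar declination: sin δ = sin ε · sin L_s = sin 23.44° × sin 42.0° = 0.26617, so δ = +15.437°.
cos h₀ = −tan ϕ · tan δ = −tan(+53.4°) × tan(+15.437°) = -0.3718, so h₀ = 1.9518 rad = 111.83°.
Daylight = 2h₀/(2π) × 24.00 h = (1.9518/π) × 24.00 = 14.91 h.

14.91 h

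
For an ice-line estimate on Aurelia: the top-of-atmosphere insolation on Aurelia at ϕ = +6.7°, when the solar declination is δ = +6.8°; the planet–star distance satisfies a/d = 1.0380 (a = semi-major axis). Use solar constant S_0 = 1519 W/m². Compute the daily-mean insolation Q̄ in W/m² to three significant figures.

Q̄ ≈ 525 W/m²

cos h₀ = −tan(+6.7°) tan(+6.800°) = -0.0140, h₀ = 1.5848 rad.
Bracket: h₀ sin ϕ sin δ + cos ϕ cos δ sin h₀ = 1.5848×0.11667×0.11840 + 0.99317×0.99297×0.99990 = 0.021892 + 0.986089 = 1.007981.
Inverse-square distance factor (a/d)² = 1.0380² = 1.077444.
Q̄ = (S_0/π) × 1.077444 × [bracket] = (1519/π) × 1.077444 × 1.007981 = 525.1 W/m².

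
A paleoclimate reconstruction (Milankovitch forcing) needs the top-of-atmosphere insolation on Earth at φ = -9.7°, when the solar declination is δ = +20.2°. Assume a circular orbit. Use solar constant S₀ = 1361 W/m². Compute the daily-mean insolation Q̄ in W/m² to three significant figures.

Q̄ ≈ 362 W/m²

cos H₀ = −tan(-9.7°) tan(+20.200°) = 0.0629, H₀ = 1.5079 rad.
Bracket: H₀ sin φ sin δ + cos φ cos δ sin H₀ = 1.5079×-0.16849×0.34530 + 0.98570×0.93849×0.99802 = -0.087729 + 0.923238 = 0.835509.
Q̄ = (S₀/π) × [bracket] = (1361/π) × 0.835509 = 362.0 W/m².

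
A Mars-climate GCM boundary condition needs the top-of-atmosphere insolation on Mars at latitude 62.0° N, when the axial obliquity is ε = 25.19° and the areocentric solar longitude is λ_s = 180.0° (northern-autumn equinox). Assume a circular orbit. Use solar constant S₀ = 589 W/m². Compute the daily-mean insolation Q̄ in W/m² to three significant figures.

sin δ = sin 25.19° × sin 180.0° = 0.00000, so δ = +0.000°.
cos H₀ = −tan(+62.0°) tan(+0.000°) = -0.0000, H₀ = 1.5708 rad.
Bracket: H₀ sin φ sin δ + cos φ cos δ sin H₀ = 1.5708×0.88295×0.00000 + 0.46947×1.00000×1.00000 = 0.000000 + 0.469470 = 0.469470.
Q̄ = (S₀/π) × [bracket] = (589/π) × 0.469470 = 88.02 W/m².

Q̄ ≈ 88.0 W/m²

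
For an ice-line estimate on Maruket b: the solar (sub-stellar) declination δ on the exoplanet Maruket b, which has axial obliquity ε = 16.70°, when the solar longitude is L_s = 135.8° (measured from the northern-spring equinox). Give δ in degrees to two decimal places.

sin δ = sin ε · sin L_s = sin 16.70° × sin 135.8° = 0.200338.
δ = arcsin(0.200338) = +11.56°.

δ = +11.56°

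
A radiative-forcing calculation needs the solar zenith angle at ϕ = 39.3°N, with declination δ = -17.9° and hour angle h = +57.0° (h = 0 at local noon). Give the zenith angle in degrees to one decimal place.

cos θ_z = sin ϕ sin δ + cos ϕ cos δ cos h = -0.194674 + 0.401062 = 0.206388.
θ_z = arccos(0.206388) = 78.1°.

θ_z = 78.1°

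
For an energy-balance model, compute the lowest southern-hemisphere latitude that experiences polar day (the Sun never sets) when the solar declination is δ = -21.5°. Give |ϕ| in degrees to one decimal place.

|ϕ| = 68.5°

Polar day requires cos h₀ = −tan ϕ tan δ ≤ −1, i.e. tan ϕ tan δ ≥ 1.
The boundary is |tan ϕ| · |tan δ| = 1, so |ϕ| = 90° − |δ| = 90° − 21.5° = 68.5° in the southern hemisphere.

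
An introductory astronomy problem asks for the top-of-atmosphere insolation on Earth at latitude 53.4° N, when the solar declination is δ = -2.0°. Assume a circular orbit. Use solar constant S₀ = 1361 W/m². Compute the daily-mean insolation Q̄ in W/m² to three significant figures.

Q̄ ≈ 239 W/m²

cos H₀ = −tan(+53.4°) tan(-2.000°) = 0.0470, H₀ = 1.5238 rad.
Bracket: H₀ sin φ sin δ + cos φ cos δ sin H₀ = 1.5238×0.80282×-0.03490 + 0.59622×0.99939×0.99889 = -0.042694 + 0.595195 = 0.552501.
Q̄ = (S₀/π) × [bracket] = (1361/π) × 0.552501 = 239.4 W/m².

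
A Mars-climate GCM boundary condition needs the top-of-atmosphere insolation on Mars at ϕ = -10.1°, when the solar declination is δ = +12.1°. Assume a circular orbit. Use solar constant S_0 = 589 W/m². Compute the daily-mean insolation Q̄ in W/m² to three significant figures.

Q̄ ≈ 170 W/m²

cos h₀ = −tan(-10.1°) tan(+12.100°) = 0.0382, h₀ = 1.5326 rad.
Bracket: h₀ sin ϕ sin δ + cos ϕ cos δ sin h₀ = 1.5326×-0.17537×0.20962 + 0.98450×0.97778×0.99927 = -0.056340 + 0.961922 = 0.905582.
Q̄ = (S_0/π) × [bracket] = (589/π) × 0.905582 = 169.8 W/m².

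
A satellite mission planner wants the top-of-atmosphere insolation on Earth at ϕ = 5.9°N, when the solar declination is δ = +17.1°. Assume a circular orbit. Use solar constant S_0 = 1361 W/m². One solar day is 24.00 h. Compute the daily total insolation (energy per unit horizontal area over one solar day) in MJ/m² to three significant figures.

cos h₀ = −tan(+5.9°) tan(+17.100°) = -0.0318, h₀ = 1.6026 rad.
Bracket: h₀ sin ϕ sin δ + cos ϕ cos δ sin h₀ = 1.6026×0.10279×0.29404 + 0.99470×0.95579×0.99949 = 0.048438 + 0.950239 = 0.998677.
Q̄ = (S_0/π) × [bracket] = (1361/π) × 0.998677 = 432.65 W/m².
Daily total = Q̄ × 24.00 h × 3600 s/h = 432.65 × 24.00 × 3600 / 10⁶ = 37.38 MJ/m².

37.4 MJ/m²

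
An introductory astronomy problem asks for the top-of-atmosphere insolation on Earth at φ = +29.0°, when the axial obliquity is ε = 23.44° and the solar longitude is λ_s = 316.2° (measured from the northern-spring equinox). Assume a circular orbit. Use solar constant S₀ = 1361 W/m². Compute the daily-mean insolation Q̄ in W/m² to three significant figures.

Q̄ ≈ 278 W/m²

Solar declination: sin δ = sin ε · sin λ_s = sin 23.44° × sin 316.2° = -0.27533, so δ = -15.981°.
cos H₀ = −tan(+29.0°) tan(-15.981°) = 0.1588, H₀ = 1.4114 rad.
Bracket: H₀ sin φ sin δ + cos φ cos δ sin H₀ = 1.4114×0.48481×-0.27533 + 0.87462×0.96135×0.98732 = -0.188398 + 0.830154 = 0.641756.
Q̄ = (S₀/π) × [bracket] = (1361/π) × 0.641756 = 278.0 W/m².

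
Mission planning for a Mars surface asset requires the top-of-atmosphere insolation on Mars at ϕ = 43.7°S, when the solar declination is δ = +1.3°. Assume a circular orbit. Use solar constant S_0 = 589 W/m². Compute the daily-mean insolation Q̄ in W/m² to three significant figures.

Q̄ ≈ 131 W/m²

cos h₀ = −tan(-43.7°) tan(+1.300°) = 0.0217, h₀ = 1.5491 rad.
Bracket: h₀ sin ϕ sin δ + cos ϕ cos δ sin h₀ = 1.5491×-0.69088×0.02269 + 0.72297×0.99974×0.99976 = -0.024284 + 0.722609 = 0.698325.
Q̄ = (S_0/π) × [bracket] = (589/π) × 0.698325 = 130.9 W/m².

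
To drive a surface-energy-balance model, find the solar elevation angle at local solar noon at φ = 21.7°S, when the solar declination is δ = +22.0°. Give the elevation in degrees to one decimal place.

At local noon the hour angle is zero, so the zenith angle equals |φ − δ| = |-21.7° − (+22.000°)| = 43.700°.
Elevation = 90° − 43.700° = 46.3°.

46.3°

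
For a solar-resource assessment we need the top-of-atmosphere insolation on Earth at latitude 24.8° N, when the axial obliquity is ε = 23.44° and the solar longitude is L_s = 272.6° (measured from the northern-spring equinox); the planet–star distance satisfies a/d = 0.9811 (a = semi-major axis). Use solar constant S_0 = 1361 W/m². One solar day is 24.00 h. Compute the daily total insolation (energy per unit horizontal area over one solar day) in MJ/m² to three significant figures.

21.2 MJ/m²

Solar declination: sin δ = sin ε · sin L_s = sin 23.44° × sin 272.6° = -0.39738, so δ = -23.414°.
cos h₀ = −tan(+24.8°) tan(-23.414°) = 0.2001, h₀ = 1.3693 rad.
Bracket: h₀ sin ϕ sin δ + cos ϕ cos δ sin h₀ = 1.3693×0.41945×-0.39738 + 0.90778×0.91765×0.97978 = -0.228236 + 0.816181 = 0.587945.
Inverse-square distance factor (a/d)² = 0.9811² = 0.962557.
Q̄ = (S_0/π) × 0.962557 × [bracket] = (1361/π) × 0.962557 × 0.587945 = 245.17 W/m².
Daily total = Q̄ × 24.00 h × 3600 s/h = 245.17 × 24.00 × 3600 / 10⁶ = 21.18 MJ/m².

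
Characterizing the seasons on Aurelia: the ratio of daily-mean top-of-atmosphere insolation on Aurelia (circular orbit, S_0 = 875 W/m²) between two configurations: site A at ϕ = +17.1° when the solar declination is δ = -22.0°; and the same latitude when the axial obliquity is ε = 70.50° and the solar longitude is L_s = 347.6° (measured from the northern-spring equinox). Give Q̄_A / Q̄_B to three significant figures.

— Configuration A (ϕ=+17.1°):
cos h₀ = −tan(+17.1°) tan(-22.000°) = 0.1243, h₀ = 1.4462 rad.
Bracket: h₀ sin ϕ sin δ + cos ϕ cos δ sin h₀ = 1.4462×0.29404×-0.37461 + 0.95579×0.92718×0.99225 = -0.159299 + 0.879321 = 0.720022.
Q̄ = (S_0/π) × [bracket] = (875/π) × 0.720022 = 200.54 W/m².
— Configuration B (ϕ=+17.1°):
Solar declination: sin δ = sin ε · sin L_s = sin 70.50° × sin 347.6° = -0.20242, so δ = -11.678°.
cos h₀ = −tan(+17.1°) tan(-11.678°) = 0.0636, h₀ = 1.5072 rad.
Bracket: h₀ sin ϕ sin δ + cos ϕ cos δ sin h₀ = 1.5072×0.29404×-0.20242 + 0.95579×0.97930×0.99798 = -0.089708 + 0.934114 = 0.844406.
Q̄ = (S_0/π) × [bracket] = (875/π) × 0.844406 = 235.18 W/m².
Ratio Q̄_A / Q̄_B = 200.54 / 235.18 = 0.8527.

Q̄_A / Q̄_B ≈ 0.853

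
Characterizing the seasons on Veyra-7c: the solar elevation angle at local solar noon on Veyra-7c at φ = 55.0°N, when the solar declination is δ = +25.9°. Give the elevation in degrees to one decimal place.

60.9°

At local noon the hour angle is zero, so the zenith angle equals |φ − δ| = |+55.0° − (+25.900°)| = 29.100°.
Elevation = 90° − 29.100° = 60.9°.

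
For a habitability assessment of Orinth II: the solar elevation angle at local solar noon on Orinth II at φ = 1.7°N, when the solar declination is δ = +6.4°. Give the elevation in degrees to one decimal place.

85.3°

At local noon the hour angle is zero, so the zenith angle equals |φ − δ| = |+1.7° − (+6.400°)| = 4.700°.
Elevation = 90° − 4.700° = 85.3°.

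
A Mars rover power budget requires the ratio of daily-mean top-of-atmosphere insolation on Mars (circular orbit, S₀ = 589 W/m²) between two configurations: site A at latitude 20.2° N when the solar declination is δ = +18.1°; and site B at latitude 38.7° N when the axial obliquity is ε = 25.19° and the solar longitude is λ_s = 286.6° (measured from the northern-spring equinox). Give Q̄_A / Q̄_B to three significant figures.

— Configuration A (φ=+20.2°):
cos H₀ = −tan(+20.2°) tan(+18.100°) = -0.1203, H₀ = 1.6913 rad.
Bracket: H₀ sin φ sin δ + cos φ cos δ sin H₀ = 1.6913×0.34530×0.31068 + 0.93849×0.95052×0.99274 = 0.181439 + 0.885577 = 1.067016.
Q̄ = (S₀/π) × [bracket] = (589/π) × 1.067016 = 200.05 W/m².
— Configuration B (φ=+38.7°):
Solar declination: sin δ = sin ε · sin λ_s = sin 25.19° × sin 286.6° = -0.40788, so δ = -24.072°.
cos H₀ = −tan(+38.7°) tan(-24.072°) = 0.3579, H₀ = 1.2048 rad.
Bracket: H₀ sin φ sin δ + cos φ cos δ sin H₀ = 1.2048×0.62524×-0.40788 + 0.78043×0.91303×0.93376 = -0.307252 + 0.665356 = 0.358104.
Q̄ = (S₀/π) × [bracket] = (589/π) × 0.358104 = 67.139 W/m².
Ratio Q̄_A / Q̄_B = 200.05 / 67.139 = 2.980.

Q̄_A / Q̄_B ≈ 2.98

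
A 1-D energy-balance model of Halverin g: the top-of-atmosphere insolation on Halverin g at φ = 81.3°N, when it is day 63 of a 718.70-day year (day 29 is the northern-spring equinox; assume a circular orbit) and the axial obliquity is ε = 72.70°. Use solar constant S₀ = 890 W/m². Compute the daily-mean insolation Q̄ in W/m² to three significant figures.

Solar longitude: λ_s = 360° × (63 − 29)/718.70 = 17.031°.
sin δ = sin 72.70° × sin 17.031° = 0.27964, so δ = +16.238°.
cos H₀ = −tan(+81.3°) tan(+16.238°) = -1.9034 ≤ −1 ⇒ polar day, H₀ = π.
Bracket: H₀ sin φ sin δ + cos φ cos δ sin H₀ = 3.1416×0.98849×0.27964 + 0.15126×0.96011×0.00000 = 0.868405 + 0.000000 = 0.868405.
Q̄ = (S₀/π) × [bracket] = (890/π) × 0.868405 = 246.0 W/m².

Q̄ ≈ 246 W/m²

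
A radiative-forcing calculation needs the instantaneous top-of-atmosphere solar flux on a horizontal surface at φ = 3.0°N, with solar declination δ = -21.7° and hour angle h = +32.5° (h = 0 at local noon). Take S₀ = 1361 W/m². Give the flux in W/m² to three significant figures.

cos θ_z = sin φ sin δ + cos φ cos δ cos h = -0.019351 + 0.782549 = 0.763198.
Flux = S₀ · cos θ_z = 1361 × 0.763198 = 1039 W/m².

1.04e+03 W/m²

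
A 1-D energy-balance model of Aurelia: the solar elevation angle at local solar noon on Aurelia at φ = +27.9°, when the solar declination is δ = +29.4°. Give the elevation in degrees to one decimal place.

At local noon the hour angle is zero, so the zenith angle equals |φ − δ| = |+27.9° − (+29.400°)| = 1.500°.
Elevation = 90° − 1.500° = 88.5°.

88.5°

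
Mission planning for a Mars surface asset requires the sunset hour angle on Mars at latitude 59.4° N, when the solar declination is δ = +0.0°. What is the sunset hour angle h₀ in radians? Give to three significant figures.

h₀ = 1.57 rad

cos h₀ = −tan ϕ · tan δ = −tan(+59.4°) × tan(+0.000°) = -0.0000, so h₀ = 1.5708 rad = 90.00°.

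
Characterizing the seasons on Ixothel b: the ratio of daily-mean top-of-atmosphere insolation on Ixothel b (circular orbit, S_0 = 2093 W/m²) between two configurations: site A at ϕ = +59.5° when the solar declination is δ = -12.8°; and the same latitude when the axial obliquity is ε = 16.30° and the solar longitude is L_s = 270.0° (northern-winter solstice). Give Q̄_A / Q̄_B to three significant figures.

— Configuration A (ϕ=+59.5°):
cos h₀ = −tan(+59.5°) tan(-12.800°) = 0.3857, h₀ = 1.1748 rad.
Bracket: h₀ sin ϕ sin δ + cos ϕ cos δ sin h₀ = 1.1748×0.86163×-0.22155 + 0.50754×0.97515×0.92262 = -0.224262 + 0.456630 = 0.232368.
Q̄ = (S_0/π) × [bracket] = (2093/π) × 0.232368 = 154.81 W/m².
— Configuration B (ϕ=+59.5°):
Solar declination: sin δ = sin ε · sin L_s = sin 16.30° × sin 270.0° = -0.28067, so δ = -16.300°.
cos h₀ = −tan(+59.5°) tan(-16.300°) = 0.4964, h₀ = 1.0513 rad.
Bracket: h₀ sin ϕ sin δ + cos ϕ cos δ sin h₀ = 1.0513×0.86163×-0.28067 + 0.50754×0.95981×0.86808 = -0.254240 + 0.422878 = 0.168638.
Q̄ = (S_0/π) × [bracket] = (2093/π) × 0.168638 = 112.35 W/m².
Ratio Q̄_A / Q̄_B = 154.81 / 112.35 = 1.378.

Q̄_A / Q̄_B ≈ 1.38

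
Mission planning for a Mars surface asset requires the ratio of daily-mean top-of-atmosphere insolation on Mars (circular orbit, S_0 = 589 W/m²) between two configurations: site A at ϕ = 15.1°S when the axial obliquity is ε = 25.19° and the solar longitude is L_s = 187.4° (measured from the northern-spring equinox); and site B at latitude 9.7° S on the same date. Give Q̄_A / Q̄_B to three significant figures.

Q̄_A / Q̄_B ≈ 0.988

— Configuration A (ϕ=-15.1°):
Solar declination: sin δ = sin ε · sin L_s = sin 25.19° × sin 187.4° = -0.05482, so δ = -3.142°.
cos h₀ = −tan(-15.1°) tan(-3.142°) = -0.0148, h₀ = 1.5856 rad.
Bracket: h₀ sin ϕ sin δ + cos ϕ cos δ sin h₀ = 1.5856×-0.26050×-0.05482 + 0.96547×0.99850×0.99989 = 0.022643 + 0.963916 = 0.986559.
Q̄ = (S_0/π) × [bracket] = (589/π) × 0.986559 = 184.96 W/m².
— Configuration B (ϕ=-9.7°):
cos h₀ = −tan(-9.7°) tan(-3.142°) = -0.0094, h₀ = 1.5802 rad.
Bracket: h₀ sin ϕ sin δ + cos ϕ cos δ sin h₀ = 1.5802×-0.16849×-0.05482 + 0.98570×0.99850×0.99996 = 0.014596 + 0.984182 = 0.998778.
Q̄ = (S_0/π) × [bracket] = (589/π) × 0.998778 = 187.26 W/m².
Ratio Q̄_A / Q̄_B = 184.96 / 187.26 = 0.9877.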